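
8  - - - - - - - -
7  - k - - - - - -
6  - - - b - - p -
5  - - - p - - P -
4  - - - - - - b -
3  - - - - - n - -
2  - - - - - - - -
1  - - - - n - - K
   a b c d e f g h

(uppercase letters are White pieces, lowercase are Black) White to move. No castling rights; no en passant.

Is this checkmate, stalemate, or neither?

stalemate

White to move; white king on h1.
In check: no.
King squares — g1: attacked by Nf3; g2: attacked by Ne1; h2: attacked by Nf3.
Legal moves for White: none.
Not in check and no legal moves → stalemate.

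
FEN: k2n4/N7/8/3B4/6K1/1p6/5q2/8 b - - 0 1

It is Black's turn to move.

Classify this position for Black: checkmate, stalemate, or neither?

Black to move; black king on a8.
In check: yes, from the white bishop on d5.
Legal moves for Black: Kb8, Kxa7, Nb7, Nc6.
Black is in check but has 4 legal moves → neither.

neither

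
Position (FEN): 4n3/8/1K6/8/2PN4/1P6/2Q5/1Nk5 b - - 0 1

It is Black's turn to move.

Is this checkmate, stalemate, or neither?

Black to move; black king on c1.
In check: yes, from the white queen on c2.
King squares — b1: attacked by Qc2; d1: attacked by Qc2; b2: attacked by Qc2; c2: attacked by Nd4; d2: attacked by Nb1.
Legal moves for Black: none.
In check with no legal moves → checkmate.

checkmate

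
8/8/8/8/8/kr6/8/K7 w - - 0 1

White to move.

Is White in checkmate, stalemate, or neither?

White to move; white king on a1.
In check: no.
King squares — b1: attacked by Rb3; a2: attacked by Ka3; b2: attacked by Ka3.
Legal moves for White: none.
Not in check and no legal moves → stalemate.

stalemate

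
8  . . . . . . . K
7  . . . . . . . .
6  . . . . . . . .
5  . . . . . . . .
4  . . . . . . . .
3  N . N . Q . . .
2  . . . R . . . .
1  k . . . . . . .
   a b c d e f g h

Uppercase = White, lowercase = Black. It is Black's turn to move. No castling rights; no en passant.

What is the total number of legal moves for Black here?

Black to move; king on a1.
In check: no.
Legal moves: none.
Count: 0.

0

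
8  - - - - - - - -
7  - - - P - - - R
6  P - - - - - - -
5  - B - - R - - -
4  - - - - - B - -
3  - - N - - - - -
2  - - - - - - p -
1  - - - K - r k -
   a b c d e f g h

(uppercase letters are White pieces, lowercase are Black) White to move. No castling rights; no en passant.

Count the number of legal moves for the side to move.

5

White to move; king on d1.
In check: yes, from the black rook on f1.
Legal moves: Ke2, Kd2, Kc2, Re1, Bxf1.
Count: 5.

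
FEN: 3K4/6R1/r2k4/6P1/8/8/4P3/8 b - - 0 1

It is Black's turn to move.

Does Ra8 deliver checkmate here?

yes

After Ra8: white king on d8; in check: yes, from the black rook on a8.
King squares — c7: attacked by Kd6; d7: attacked by Kd6; e7: attacked by Kd6; c8: attacked by Ra8; e8: attacked by Ra8.
White has no legal moves → checkmate.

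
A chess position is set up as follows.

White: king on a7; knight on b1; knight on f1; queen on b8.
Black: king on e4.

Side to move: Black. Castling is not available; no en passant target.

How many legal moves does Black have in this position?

Black to move; king on e4.
In check: no.
Legal moves: Kf5, Kd5, Kd4, Kf3, Kd3.
Count: 5.

5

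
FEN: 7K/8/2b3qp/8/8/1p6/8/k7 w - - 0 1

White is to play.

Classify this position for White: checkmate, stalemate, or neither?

stalemate

White to move; white king on h8.
In check: no.
King squares — g7: attacked by Qg6; h7: attacked by Qg6; g8: attacked by Qg6.
Legal moves for White: none.
Not in check and no legal moves → stalemate.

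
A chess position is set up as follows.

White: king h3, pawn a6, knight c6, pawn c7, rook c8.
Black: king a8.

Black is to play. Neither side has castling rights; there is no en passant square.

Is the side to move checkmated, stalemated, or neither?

checkmate

Black to move; black king on a8.
In check: yes, from the white rook on c8.
King squares — a7: attacked by Nc6; b7: attacked by Pa6; b8: attacked by Nc6.
Legal moves for Black: none.
In check with no legal moves → checkmate.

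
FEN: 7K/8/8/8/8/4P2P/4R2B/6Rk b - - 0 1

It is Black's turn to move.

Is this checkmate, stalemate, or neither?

Black to move; black king on h1.
In check: yes, from the white rook on g1.
King squares — g1: attacked by Bh2; g2: attacked by Rg1; h2: attacked by Re2.
Legal moves for Black: none.
In check with no legal moves → checkmate.

checkmate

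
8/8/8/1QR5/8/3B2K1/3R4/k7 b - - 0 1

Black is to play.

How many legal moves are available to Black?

Black to move; king on a1.
In check: no.
Legal moves: none.
Count: 0.

0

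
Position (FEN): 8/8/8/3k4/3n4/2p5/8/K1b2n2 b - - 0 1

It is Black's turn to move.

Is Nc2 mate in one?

no

After Nc2: white king on a1; in check: yes, from the black knight on c2.
White has 2 legal replies: Ka2, Kb1.
In check but a legal move exists → not checkmate.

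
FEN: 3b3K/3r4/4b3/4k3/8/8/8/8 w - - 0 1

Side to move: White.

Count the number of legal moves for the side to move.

0

White to move; king on h8.
In check: no.
Legal moves: none.
Count: 0.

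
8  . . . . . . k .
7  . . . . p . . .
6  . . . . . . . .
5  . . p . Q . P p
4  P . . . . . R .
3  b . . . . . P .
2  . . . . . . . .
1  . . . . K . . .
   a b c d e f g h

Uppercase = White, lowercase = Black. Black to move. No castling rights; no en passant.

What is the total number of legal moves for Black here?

10

Black to move; king on g8.
In check: no.
Legal moves: Kf8, Kh7, Kf7, Bb4+, Bb2, Bc1, hxg4, e6, h4, c4.
Count: 10.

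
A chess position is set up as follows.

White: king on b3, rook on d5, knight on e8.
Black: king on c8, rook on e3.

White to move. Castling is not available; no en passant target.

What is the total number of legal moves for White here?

White to move; king on b3.
In check: yes, from the black rook on e3.
Legal moves: Kc4, Kb4, Ka4, Kc2, Kb2, Ka2, Rd3.
Count: 7.

7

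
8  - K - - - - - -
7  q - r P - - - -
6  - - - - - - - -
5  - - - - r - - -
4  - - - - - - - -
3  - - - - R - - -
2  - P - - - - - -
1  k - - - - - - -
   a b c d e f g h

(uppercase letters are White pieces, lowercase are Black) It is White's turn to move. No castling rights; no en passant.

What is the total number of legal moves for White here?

0

White to move; king on b8.
In check: yes, from the black queen on a7.
Legal moves: none.
Count: 0.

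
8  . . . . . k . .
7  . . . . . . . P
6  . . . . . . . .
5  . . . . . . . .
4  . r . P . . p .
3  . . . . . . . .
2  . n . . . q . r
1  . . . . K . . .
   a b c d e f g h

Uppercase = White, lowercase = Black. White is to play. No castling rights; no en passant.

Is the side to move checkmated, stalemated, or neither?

White to move; white king on e1.
In check: yes, from the black queen on f2.
King squares — d1: attacked by Nb2; f1: attacked by Qf2; d2: attacked by Qf2; e2: attacked by Qf2; f2: attacked by Rh2.
Legal moves for White: none.
In check with no legal moves → checkmate.

checkmate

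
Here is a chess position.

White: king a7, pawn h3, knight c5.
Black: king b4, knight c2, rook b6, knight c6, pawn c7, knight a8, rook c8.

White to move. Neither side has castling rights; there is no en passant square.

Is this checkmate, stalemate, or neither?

White to move; white king on a7.
In check: yes, from the black knight on c6.
King squares — a6: attacked by Rb6; b6: attacked by Pc7; b7: attacked by Rb6; a8: attacked by Rc8; b8: attacked by Rb6.
Legal moves for White: none.
In check with no legal moves → checkmate.

checkmate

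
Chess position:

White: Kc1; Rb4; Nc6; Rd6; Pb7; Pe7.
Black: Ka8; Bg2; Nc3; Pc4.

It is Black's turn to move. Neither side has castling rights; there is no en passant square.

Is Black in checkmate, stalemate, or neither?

checkmate

Black to move; black king on a8.
In check: yes, from the white pawn on b7.
King squares — a7: attacked by Nc6; b7: attacked by Rb4; b8: attacked by Nc6.
Legal moves for Black: none.
In check with no legal moves → checkmate.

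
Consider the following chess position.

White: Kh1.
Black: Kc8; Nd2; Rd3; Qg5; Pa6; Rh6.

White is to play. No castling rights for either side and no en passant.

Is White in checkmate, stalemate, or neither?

White to move; white king on h1.
In check: yes, from the black rook on h6.
King squares — g1: attacked by Qg5; g2: attacked by Qg5; h2: attacked by Rh6.
Legal moves for White: none.
In check with no legal moves → checkmate.

checkmate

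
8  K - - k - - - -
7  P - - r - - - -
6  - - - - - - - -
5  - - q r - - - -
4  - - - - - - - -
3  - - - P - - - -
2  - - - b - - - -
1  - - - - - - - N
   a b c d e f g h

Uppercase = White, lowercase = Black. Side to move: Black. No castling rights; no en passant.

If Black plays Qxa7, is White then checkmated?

After Qxa7: white king on a8; in check: yes, from the black queen on a7.
King squares — a7: attacked by Rd7; b7: attacked by Qa7; b8: attacked by Qa7.
White has no legal moves → checkmate.

yes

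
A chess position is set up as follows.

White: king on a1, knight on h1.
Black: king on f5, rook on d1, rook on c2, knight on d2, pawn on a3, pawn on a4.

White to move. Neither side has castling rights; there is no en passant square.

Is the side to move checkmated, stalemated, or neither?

checkmate

White to move; white king on a1.
In check: yes, from the black rook on d1.
King squares — b1: attacked by Rd1; a2: attacked by Rc2; b2: attacked by Rc2.
Legal moves for White: none.
In check with no legal moves → checkmate.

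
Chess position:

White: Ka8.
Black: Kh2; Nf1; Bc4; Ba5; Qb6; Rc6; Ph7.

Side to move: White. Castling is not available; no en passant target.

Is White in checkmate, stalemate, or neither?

White to move; white king on a8.
In check: no.
King squares — a7: attacked by Qb6; b7: attacked by Qb6; b8: attacked by Qb6.
Legal moves for White: none.
Not in check and no legal moves → stalemate.

stalemate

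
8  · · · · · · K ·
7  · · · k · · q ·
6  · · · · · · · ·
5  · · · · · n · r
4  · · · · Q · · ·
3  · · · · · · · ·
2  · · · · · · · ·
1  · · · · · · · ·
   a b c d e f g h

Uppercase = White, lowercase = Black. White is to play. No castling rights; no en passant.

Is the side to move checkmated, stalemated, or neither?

checkmate

White to move; white king on g8.
In check: yes, from the black queen on g7.
King squares — f7: attacked by Qg7; g7: attacked by Nf5; h7: attacked by Rh5; f8: attacked by Qg7; h8: attacked by Rh5.
Legal moves for White: none.
In check with no legal moves → checkmate.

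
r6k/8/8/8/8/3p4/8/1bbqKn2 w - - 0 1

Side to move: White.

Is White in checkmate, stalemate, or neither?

White to move; white king on e1.
In check: yes, from the black queen on d1.
King squares — d1: available; f1: attacked by Qd1; d2: attacked by Bc1; e2: attacked by Qd1; f2: available.
Legal moves for White: Kf2, Kxd1.
White is in check but has 2 legal moves → neither.

neither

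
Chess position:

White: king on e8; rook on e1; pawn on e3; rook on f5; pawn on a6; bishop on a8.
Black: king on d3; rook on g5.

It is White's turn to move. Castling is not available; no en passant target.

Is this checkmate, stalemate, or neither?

White to move; white king on e8.
In check: no.
Legal moves for White include: Kf8, Kd8, Kf7, Ke7, Kd7, Bb7, Bc6, Bd5, Be4+, Bf3, Bg2, Bh1, Rf8, Rf7, Rf6, Rxg5, Re5, Rd5+, ... (list truncated; more exist).
White has legal moves and is not in check → neither.

neither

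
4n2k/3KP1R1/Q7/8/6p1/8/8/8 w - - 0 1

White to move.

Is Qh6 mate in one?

After Qh6: black king on h8; in check: yes, from the white queen on h6.
King squares — g7: attacked by Qh6; h7: attacked by Qh6; g8: attacked by Rg7.
Black has no legal moves → checkmate.

yes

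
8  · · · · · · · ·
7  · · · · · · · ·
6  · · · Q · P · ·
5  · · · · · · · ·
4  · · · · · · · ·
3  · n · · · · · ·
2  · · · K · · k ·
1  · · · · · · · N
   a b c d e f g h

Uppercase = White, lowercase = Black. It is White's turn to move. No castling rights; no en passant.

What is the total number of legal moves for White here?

7

White to move; king on d2.
In check: yes, from the black knight on b3.
Legal moves: Ke3, Kd3, Kc3, Ke2, Kc2, Ke1, Kd1.
Count: 7.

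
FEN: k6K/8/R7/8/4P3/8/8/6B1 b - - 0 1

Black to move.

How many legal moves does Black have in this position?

2

Black to move; king on a8.
In check: yes, from the white rook on a6.
Legal moves: Kb8, Kb7.
Count: 2.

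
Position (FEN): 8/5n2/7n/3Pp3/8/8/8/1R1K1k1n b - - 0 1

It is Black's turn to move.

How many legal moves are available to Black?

Black to move; king on f1.
In check: no.
Legal moves: Nh8, Nd8, Nd6, Ng5, Ng8, Nf5, Ng4, Ng3, Nf2+, Kg2, Kf2, Kg1, e4.
Count: 13.

13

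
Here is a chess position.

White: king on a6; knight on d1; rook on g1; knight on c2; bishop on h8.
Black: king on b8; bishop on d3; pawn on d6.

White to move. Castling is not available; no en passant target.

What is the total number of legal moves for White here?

2

White to move; king on a6.
In check: yes, from the black bishop on d3.
Legal moves: Kb6, Ka5.
Count: 2.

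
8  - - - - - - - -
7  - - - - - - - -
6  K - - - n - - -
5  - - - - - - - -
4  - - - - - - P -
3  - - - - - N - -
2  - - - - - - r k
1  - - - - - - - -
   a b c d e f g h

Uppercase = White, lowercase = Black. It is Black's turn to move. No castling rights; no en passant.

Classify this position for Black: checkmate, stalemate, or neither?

Black to move; black king on h2.
In check: yes, from the white knight on f3.
Legal moves for Black: Kh3, Kg3, Kh1.
Black is in check but has 3 legal moves → neither.

neither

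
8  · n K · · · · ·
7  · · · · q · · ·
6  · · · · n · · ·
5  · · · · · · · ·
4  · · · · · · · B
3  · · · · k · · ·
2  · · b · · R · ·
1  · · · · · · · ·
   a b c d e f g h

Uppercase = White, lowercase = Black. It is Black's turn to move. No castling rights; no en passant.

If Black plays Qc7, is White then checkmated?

yes

After Qc7: white king on c8; in check: yes, from the black queen on c7.
King squares — b7: attacked by Qc7; c7: attacked by Ne6; d7: attacked by Qc7; b8: attacked by Qc7; d8: attacked by Ne6.
White has no legal moves → checkmate.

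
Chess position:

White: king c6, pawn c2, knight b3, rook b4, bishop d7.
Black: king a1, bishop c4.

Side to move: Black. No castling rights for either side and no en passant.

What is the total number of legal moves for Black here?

Black to move; king on a1.
In check: yes, from the white knight on b3.
Legal moves: Kb2, Ka2, Kb1, Bxb3.
Count: 4.

4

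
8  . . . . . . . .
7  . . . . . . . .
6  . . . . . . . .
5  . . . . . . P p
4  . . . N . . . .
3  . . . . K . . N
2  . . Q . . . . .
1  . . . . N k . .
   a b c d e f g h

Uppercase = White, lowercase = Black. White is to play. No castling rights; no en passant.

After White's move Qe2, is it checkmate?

yes

After Qe2: black king on f1; in check: yes, from the white queen on e2.
King squares — e1: attacked by Qe2; g1: attacked by Nh3; e2: attacked by Ke3; f2: attacked by Qe2; g2: attacked by Ne1.
Black has no legal moves → checkmate.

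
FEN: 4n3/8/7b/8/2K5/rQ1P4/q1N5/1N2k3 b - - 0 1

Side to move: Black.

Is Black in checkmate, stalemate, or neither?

neither

Black to move; black king on e1.
In check: yes, from the white knight on c2.
King squares — d1: available; f1: available; d2: attacked by Nb1; e2: available; f2: available.
Legal moves for Black: Kf2, Ke2, Kf1, Kd1, Qxc2+.
Black is in check but has 5 legal moves → neither.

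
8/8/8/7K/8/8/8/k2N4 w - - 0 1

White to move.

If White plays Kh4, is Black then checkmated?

no

After Kh4: black king on a1; in check: no.
Black is not in check, so this cannot be checkmate.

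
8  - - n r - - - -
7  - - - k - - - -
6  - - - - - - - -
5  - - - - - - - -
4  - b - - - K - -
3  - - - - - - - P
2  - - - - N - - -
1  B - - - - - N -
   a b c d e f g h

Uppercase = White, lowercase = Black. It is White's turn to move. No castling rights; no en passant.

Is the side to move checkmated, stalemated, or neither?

neither

White to move; white king on f4.
In check: no.
Legal moves for White include: Kg5, Kf5, Ke5, Kg4, Ke4, Kg3, Kf3, Ke3, Nd4, Ng3, Nc3, Nc1, Nf3, Bh8, Bg7, Bf6, Be5, Bd4, ... (list truncated; more exist).
White has legal moves and is not in check → neither.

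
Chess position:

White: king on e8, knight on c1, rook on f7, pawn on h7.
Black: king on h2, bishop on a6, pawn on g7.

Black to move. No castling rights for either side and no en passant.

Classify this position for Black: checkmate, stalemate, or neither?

neither

Black to move; black king on h2.
In check: no.
Legal moves for Black: Bc8, Bb7, Bb5+, Bc4, Bd3, Be2, Bf1, Kh3, Kg3, Kg2, Kh1, Kg1, g6, g5.
Black has 14 legal moves and is not in check → neither.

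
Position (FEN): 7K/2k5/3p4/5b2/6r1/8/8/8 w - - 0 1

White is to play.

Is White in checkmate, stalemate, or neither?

stalemate

White to move; white king on h8.
In check: no.
King squares — g7: attacked by Rg4; h7: attacked by Bf5; g8: attacked by Rg4.
Legal moves for White: none.
Not in check and no legal moves → stalemate.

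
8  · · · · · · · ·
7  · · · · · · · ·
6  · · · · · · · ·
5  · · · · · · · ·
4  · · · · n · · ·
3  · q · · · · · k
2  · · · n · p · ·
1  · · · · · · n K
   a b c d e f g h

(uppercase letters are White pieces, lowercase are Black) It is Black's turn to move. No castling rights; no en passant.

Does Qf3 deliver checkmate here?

yes

After Qf3: white king on h1; in check: yes, from the black queen on f3.
King squares — g1: attacked by Pf2; g2: attacked by Qf3; h2: attacked by Kh3.
White has no legal moves → checkmate.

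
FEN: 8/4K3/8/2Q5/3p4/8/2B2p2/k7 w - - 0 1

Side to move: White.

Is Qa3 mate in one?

After Qa3: black king on a1; in check: yes, from the white queen on a3.
King squares — b1: attacked by Bc2; a2: attacked by Qa3; b2: attacked by Qa3.
Black has no legal moves → checkmate.

yes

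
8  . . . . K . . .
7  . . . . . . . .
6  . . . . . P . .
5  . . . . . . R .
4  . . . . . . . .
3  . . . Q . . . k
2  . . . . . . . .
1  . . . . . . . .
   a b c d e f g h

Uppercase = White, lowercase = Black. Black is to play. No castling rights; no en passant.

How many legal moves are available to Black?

Black to move; king on h3.
In check: yes, from the white queen on d3.
Legal moves: Kh4, Kh2.
Count: 2.

2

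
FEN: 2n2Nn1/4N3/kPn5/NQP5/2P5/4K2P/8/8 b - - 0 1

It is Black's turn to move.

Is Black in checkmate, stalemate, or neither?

checkmate

Black to move; black king on a6.
In check: yes, from the white queen on b5.
King squares — a5: attacked by Qb5; b5: attacked by Pc4; b6: attacked by Qb5; a7: attacked by Pb6; b7: attacked by Na5.
Legal moves for Black: none.
In check with no legal moves → checkmate.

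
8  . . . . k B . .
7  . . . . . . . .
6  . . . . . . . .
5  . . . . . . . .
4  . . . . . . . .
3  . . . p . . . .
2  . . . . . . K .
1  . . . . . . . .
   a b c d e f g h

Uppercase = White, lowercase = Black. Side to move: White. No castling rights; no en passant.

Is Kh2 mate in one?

After Kh2: black king on e8; in check: no.
Black is not in check, so this cannot be checkmate.

no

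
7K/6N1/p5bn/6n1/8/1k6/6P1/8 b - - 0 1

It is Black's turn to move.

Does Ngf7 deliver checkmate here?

After Ngf7: white king on h8; in check: yes, from the black knight on f7.
King squares — g7: own knight; h7: attacked by Bg6; g8: attacked by Nh6.
White has no legal moves → checkmate.

yes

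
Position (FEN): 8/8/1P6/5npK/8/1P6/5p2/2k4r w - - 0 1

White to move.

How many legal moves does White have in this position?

3

White to move; king on h5.
In check: yes, from the black rook on h1.
Legal moves: Kg6, Kxg5, Kg4.
Count: 3.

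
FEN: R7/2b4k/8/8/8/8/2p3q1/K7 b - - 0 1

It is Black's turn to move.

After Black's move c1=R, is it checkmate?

After c1=R: white king on a1; in check: yes, from the black rook on c1.
King squares — b1: attacked by Rc1; a2: attacked by Qg2; b2: attacked by Qg2.
White has no legal moves → checkmate.

yes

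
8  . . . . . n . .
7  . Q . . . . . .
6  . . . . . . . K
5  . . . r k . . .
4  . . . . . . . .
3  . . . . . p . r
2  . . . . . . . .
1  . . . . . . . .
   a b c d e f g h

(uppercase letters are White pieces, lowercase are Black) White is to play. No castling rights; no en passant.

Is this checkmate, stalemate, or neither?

White to move; white king on h6.
In check: yes, from the black rook on h3.
King squares — g5: available; h5: attacked by Rh3; g6: attacked by Nf8; g7: available; h7: attacked by Rh3.
Legal moves for White: Kg7, Kg5.
White is in check but has 2 legal moves → neither.

neither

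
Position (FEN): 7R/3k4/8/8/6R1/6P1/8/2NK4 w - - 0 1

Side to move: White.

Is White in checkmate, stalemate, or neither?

neither

White to move; white king on d1.
In check: no.
Legal moves for White include: Rhg8, Rf8, Re8, Rd8+, Rc8, Rb8, Ra8, Rh7+, Rh6, Rh5, Rhh4, Rh3, Rh2, Rh1, Rgg8, Rg7+, Rg6, Rg5, ... (list truncated; more exist).
White has legal moves and is not in check → neither.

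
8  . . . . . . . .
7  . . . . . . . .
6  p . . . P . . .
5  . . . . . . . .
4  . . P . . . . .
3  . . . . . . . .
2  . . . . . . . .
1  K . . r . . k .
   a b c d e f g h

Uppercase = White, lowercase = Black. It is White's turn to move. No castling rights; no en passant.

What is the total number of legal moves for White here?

White to move; king on a1.
In check: yes, from the black rook on d1.
Legal moves: Kb2, Ka2.
Count: 2.

2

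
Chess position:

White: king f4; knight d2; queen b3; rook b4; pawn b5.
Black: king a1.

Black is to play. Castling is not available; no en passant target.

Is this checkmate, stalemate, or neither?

stalemate

Black to move; black king on a1.
In check: no.
King squares — b1: attacked by Nd2; a2: attacked by Qb3; b2: attacked by Qb3.
Legal moves for Black: none.
Not in check and no legal moves → stalemate.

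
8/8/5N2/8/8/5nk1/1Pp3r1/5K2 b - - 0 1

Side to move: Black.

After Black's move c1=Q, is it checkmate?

yes

After c1=Q: white king on f1; in check: yes, from the black queen on c1.
King squares — e1: attacked by Qc1; g1: attacked by Qc1; e2: attacked by Rg2; f2: attacked by Rg2; g2: attacked by Kg3.
White has no legal moves → checkmate.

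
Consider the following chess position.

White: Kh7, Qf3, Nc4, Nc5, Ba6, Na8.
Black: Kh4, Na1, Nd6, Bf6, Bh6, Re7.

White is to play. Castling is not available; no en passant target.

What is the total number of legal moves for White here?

White to move; king on h7.
In check: yes, from the black rook on e7.
Legal moves: Kg8, Kxh6, Kg6.
Count: 3.

3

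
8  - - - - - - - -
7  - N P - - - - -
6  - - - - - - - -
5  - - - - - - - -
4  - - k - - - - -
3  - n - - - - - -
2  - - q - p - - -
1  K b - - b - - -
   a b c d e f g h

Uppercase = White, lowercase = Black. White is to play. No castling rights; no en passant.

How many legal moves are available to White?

0

White to move; king on a1.
In check: yes, from the black knight on b3.
Legal moves: none.
Count: 0.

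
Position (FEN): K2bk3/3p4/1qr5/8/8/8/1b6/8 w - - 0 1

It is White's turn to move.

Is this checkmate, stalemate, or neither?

stalemate

White to move; white king on a8.
In check: no.
King squares — a7: attacked by Qb6; b7: attacked by Qb6; b8: attacked by Qb6.
Legal moves for White: none.
Not in check and no legal moves → stalemate.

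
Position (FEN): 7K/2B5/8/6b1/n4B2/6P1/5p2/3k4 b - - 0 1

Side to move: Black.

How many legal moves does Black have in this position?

17

Black to move; king on d1.
In check: no.
Legal moves: Bd8, Be7, Bh6, Bf6+, Bh4, Bxf4, Nb6, Nc5, Nc3, Nb2, Ke2, Kc2, Ke1, f1=Q, f1=R, f1=B, f1=N.
Count: 17.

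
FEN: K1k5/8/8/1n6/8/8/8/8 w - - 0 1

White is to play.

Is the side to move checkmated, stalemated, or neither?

White to move; white king on a8.
In check: no.
King squares — a7: attacked by Nb5; b7: attacked by Kc8; b8: attacked by Kc8.
Legal moves for White: none.
Not in check and no legal moves → stalemate.

stalemate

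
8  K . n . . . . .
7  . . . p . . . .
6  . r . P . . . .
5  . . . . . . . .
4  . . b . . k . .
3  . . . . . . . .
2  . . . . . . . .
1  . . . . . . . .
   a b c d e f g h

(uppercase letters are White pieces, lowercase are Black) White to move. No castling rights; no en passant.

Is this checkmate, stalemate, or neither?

White to move; white king on a8.
In check: no.
King squares — a7: attacked by Nc8; b7: attacked by Rb6; b8: attacked by Rb6.
Legal moves for White: none.
Not in check and no legal moves → stalemate.

stalemate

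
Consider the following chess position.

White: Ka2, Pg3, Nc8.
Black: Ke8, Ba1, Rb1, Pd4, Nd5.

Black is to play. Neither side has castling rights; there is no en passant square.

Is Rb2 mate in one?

no

After Rb2: white king on a2; in check: yes, from the black rook on b2.
White has 2 legal replies: Ka3, Kxa1.
In check but a legal move exists → not checkmate.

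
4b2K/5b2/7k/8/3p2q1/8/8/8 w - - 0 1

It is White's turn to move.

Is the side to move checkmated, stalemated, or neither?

White to move; white king on h8.
In check: no.
King squares — g7: attacked by Qg4; h7: attacked by Kh6; g8: attacked by Qg4.
Legal moves for White: none.
Not in check and no legal moves → stalemate.

stalemate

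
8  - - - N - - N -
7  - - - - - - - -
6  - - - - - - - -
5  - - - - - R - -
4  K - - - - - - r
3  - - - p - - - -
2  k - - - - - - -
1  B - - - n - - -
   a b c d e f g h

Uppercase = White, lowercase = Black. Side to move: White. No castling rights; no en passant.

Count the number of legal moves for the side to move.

4

White to move; king on a4.
In check: yes, from the black rook on h4.
Legal moves: Kb5, Ka5, Rf4, Bd4.
Count: 4.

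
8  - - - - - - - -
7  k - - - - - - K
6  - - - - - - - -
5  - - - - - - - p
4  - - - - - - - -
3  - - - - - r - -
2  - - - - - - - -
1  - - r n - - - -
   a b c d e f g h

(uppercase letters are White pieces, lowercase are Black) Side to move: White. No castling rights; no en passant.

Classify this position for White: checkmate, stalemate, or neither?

neither

White to move; white king on h7.
In check: no.
Legal moves for White: Kh8, Kg8, Kg7, Kh6, Kg6.
White has 5 legal moves and is not in check → neither.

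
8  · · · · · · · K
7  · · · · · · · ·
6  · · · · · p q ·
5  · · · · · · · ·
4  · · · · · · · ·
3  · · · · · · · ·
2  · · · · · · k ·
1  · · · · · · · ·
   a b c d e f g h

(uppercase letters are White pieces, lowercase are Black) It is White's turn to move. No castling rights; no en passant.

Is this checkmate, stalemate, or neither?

stalemate

White to move; white king on h8.
In check: no.
King squares — g7: attacked by Qg6; h7: attacked by Qg6; g8: attacked by Qg6.
Legal moves for White: none.
Not in check and no legal moves → stalemate.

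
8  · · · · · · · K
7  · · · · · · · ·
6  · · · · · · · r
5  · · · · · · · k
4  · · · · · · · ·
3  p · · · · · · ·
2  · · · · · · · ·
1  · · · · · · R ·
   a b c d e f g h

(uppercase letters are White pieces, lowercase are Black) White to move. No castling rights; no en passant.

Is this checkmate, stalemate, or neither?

White to move; white king on h8.
In check: yes, from the black rook on h6.
Legal moves for White: Kg8, Kg7.
White is in check but has 2 legal moves → neither.

neither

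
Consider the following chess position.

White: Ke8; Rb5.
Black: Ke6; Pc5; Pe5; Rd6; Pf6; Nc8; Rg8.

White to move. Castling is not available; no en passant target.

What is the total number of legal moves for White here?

White to move; king on e8.
In check: yes, from the black rook on g8.
Legal moves: none.
Count: 0.

0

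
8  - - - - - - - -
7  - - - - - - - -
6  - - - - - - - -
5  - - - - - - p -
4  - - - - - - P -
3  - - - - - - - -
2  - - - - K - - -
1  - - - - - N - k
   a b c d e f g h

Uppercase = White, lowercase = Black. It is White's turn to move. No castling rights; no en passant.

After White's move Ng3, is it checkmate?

no

After Ng3: black king on h1; in check: yes, from the white knight on g3.
Black has 3 legal replies: Kh2, Kg2, Kg1.
In check but a legal move exists → not checkmate.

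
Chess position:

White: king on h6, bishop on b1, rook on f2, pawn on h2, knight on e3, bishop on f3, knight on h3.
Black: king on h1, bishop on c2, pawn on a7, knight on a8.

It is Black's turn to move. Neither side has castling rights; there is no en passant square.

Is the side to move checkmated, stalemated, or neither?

checkmate

Black to move; black king on h1.
In check: yes, from the white bishop on f3.
King squares — g1: attacked by Nh3; g2: attacked by Rf2; h2: attacked by Rf2.
Legal moves for Black: none.
In check with no legal moves → checkmate.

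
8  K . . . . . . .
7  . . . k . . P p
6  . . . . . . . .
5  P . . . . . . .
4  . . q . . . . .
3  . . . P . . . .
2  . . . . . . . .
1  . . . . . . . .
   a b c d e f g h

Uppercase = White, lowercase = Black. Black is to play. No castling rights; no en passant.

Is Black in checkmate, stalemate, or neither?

neither

Black to move; black king on d7.
In check: no.
Legal moves for Black include: Ke8, Kd8, Kc8, Ke7, Kc7, Ke6, Kd6, Kc6, Qg8+, Qc8+, Qf7, Qc7, Qe6, Qc6+, Qa6+, Qd5+, Qc5, Qb5, ... (list truncated; more exist).
Black has legal moves and is not in check → neither.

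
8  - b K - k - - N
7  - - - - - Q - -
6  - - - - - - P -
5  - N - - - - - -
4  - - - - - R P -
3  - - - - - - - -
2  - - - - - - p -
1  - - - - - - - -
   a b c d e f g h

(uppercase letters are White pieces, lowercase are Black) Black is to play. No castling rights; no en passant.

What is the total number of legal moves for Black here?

Black to move; king on e8.
In check: yes, from the white queen on f7.
Legal moves: none.
Count: 0.

0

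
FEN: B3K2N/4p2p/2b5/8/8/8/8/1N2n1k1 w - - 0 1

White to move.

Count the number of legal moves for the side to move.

5

White to move; king on e8.
In check: yes, from the black bishop on c6.
Legal moves: Kf8, Kd8, Kf7, Kxe7, Bxc6.
Count: 5.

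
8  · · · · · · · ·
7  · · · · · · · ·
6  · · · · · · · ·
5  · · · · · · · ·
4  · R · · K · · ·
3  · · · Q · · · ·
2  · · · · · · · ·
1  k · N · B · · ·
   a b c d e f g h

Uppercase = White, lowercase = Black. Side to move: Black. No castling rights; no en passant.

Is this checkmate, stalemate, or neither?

stalemate

Black to move; black king on a1.
In check: no.
King squares — b1: attacked by Qd3; a2: attacked by Nc1; b2: attacked by Rb4.
Legal moves for Black: none.
Not in check and no legal moves → stalemate.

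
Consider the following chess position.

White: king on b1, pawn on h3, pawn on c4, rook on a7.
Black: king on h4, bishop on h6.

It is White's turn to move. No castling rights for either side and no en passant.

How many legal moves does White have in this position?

White to move; king on b1.
In check: no.
Legal moves: Ra8, Rh7, Rg7, Rf7, Re7, Rd7, Rc7, Rb7, Ra6, Ra5, Ra4, Ra3, Ra2, Ra1, Kc2, Kb2, Ka2, Ka1, c5.
Count: 19.

19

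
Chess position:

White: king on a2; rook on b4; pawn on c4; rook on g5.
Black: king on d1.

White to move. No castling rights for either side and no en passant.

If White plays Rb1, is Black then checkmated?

no

After Rb1: black king on d1; in check: yes, from the white rook on b1.
Black has 3 legal replies: Ke2, Kd2, Kc2.
In check but a legal move exists → not checkmate.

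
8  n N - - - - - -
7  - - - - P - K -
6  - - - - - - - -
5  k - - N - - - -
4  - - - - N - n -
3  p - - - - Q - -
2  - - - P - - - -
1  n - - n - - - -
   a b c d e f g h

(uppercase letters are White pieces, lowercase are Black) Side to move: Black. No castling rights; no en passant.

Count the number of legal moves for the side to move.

Black to move; king on a5.
In check: no.
Legal moves: Nc7, Nb6, Kb5, Ka4, Nh6, Nf6, Ne5, Nge3, Nh2, Ngf2, Nde3, Nc3, Ndf2, Nb2, Nb3, Nc2, a2.
Count: 17.

17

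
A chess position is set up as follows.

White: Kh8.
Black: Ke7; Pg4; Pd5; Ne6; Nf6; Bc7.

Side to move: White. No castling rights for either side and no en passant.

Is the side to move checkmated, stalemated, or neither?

stalemate

White to move; white king on h8.
In check: no.
King squares — g7: attacked by Ne6; h7: attacked by Nf6; g8: attacked by Nf6.
Legal moves for White: none.
Not in check and no legal moves → stalemate.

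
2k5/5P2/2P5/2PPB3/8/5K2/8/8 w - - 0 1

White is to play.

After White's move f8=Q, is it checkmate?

yes

After f8=Q: black king on c8; in check: yes, from the white queen on f8.
King squares — b7: attacked by Pc6; c7: attacked by Be5; d7: attacked by Pc6; b8: attacked by Be5; d8: attacked by Qf8.
Black has no legal moves → checkmate.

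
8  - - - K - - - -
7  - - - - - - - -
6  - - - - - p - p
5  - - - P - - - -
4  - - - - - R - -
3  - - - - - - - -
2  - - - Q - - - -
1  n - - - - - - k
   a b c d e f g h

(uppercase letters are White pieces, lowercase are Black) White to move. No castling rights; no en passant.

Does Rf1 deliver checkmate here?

yes

After Rf1: black king on h1; in check: yes, from the white rook on f1.
King squares — g1: attacked by Rf1; g2: attacked by Qd2; h2: attacked by Qd2.
Black has no legal moves → checkmate.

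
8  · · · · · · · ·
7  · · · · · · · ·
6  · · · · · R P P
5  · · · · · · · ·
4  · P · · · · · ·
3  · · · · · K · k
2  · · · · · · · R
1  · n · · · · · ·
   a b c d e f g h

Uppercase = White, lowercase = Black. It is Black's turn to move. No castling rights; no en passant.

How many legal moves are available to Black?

Black to move; king on h3.
In check: yes, from the white rook on h2.
Legal moves: Kxh2.
Count: 1.

1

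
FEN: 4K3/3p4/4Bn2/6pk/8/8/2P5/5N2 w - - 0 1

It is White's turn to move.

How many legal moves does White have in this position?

4

White to move; king on e8.
In check: yes, from the black knight on f6.
Legal moves: Kf8, Kd8, Kf7, Ke7.
Count: 4.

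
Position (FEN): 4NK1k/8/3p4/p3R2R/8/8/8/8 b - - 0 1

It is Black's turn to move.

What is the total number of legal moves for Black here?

Black to move; king on h8.
In check: yes, from the white rook on h5.
Legal moves: none.
Count: 0.

0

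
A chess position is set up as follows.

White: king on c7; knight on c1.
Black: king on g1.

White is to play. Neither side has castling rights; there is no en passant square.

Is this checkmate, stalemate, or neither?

White to move; white king on c7.
In check: no.
Legal moves for White: Kd8, Kc8, Kb8, Kd7, Kb7, Kd6, Kc6, Kb6, Nd3, Nb3, Ne2+, Na2.
White has 12 legal moves and is not in check → neither.

neither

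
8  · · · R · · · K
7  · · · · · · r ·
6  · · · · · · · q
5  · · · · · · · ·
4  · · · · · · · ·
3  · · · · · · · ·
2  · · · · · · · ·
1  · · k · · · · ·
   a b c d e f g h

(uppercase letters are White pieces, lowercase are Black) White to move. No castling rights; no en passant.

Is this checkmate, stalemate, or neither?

White to move; white king on h8.
In check: yes, from the black queen on h6.
King squares — g7: attacked by Qh6; h7: attacked by Qh6; g8: attacked by Rg7.
Legal moves for White: none.
In check with no legal moves → checkmate.

checkmate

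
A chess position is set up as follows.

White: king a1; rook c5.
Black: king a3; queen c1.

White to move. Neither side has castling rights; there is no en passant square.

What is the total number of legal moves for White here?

White to move; king on a1.
In check: yes, from the black queen on c1.
Legal moves: Rxc1.
Count: 1.

1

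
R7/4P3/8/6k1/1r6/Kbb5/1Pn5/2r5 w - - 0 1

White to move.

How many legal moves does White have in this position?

White to move; king on a3.
In check: yes, from the black knight on c2.
Legal moves: none.
Count: 0.

0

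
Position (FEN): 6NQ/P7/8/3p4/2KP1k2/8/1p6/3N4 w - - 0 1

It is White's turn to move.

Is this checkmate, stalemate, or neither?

neither

White to move; white king on c4.
In check: yes, from the black pawn on d5.
Legal moves for White: Kxd5, Kc5, Kb5, Kb4, Kd3, Kc3, Kb3.
White is in check but has 7 legal moves → neither.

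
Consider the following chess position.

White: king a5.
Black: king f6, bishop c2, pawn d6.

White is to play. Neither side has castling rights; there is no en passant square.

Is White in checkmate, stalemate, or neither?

neither

White to move; white king on a5.
In check: no.
Legal moves for White: Kb6, Ka6, Kb5, Kb4.
White has 4 legal moves and is not in check → neither.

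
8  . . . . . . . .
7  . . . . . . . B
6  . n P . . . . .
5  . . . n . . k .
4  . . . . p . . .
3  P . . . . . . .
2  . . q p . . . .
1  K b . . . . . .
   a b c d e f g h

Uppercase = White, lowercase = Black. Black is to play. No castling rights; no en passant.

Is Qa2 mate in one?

yes

After Qa2: white king on a1; in check: yes, from the black queen on a2.
King squares — b1: attacked by Qa2; a2: attacked by Bb1; b2: attacked by Qa2.
White has no legal moves → checkmate.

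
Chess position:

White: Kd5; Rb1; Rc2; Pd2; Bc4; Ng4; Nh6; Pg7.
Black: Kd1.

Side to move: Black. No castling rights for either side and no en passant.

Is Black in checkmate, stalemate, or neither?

Black to move; black king on d1.
In check: yes, from the white rook on b1.
King squares — c1: attacked by Rb1; e1: attacked by Rb1; c2: available; d2: attacked by Rc2; e2: attacked by Bc4.
Legal moves for Black: Kxc2.
Black is in check but has 1 legal move → neither.

neither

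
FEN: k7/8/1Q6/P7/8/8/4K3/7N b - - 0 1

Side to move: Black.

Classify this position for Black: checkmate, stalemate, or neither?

stalemate

Black to move; black king on a8.
In check: no.
King squares — a7: attacked by Qb6; b7: attacked by Qb6; b8: attacked by Qb6.
Legal moves for Black: none.
Not in check and no legal moves → stalemate.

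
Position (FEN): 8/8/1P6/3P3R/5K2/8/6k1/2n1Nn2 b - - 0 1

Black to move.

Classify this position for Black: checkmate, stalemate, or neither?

Black to move; black king on g2.
In check: yes, from the white knight on e1.
King squares — f1: own knight; g1: available; h1: attacked by Rh5; f2: available; h2: attacked by Rh5; f3: attacked by Ne1; g3: attacked by Kf4; h3: attacked by Rh5.
Legal moves for Black: Kf2, Kg1.
Black is in check but has 2 legal moves → neither.

neither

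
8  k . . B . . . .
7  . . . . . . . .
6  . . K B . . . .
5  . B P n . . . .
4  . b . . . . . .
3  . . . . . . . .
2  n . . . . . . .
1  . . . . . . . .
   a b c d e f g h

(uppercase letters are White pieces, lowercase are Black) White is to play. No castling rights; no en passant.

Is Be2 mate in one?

After Be2: black king on a8; in check: no.
Black is not in check, so this cannot be checkmate.

no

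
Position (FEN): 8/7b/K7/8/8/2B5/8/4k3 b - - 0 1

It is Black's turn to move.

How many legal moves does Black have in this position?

Black to move; king on e1.
In check: yes, from the white bishop on c3.
Legal moves: Kf2, Ke2, Kf1, Kd1.
Count: 4.

4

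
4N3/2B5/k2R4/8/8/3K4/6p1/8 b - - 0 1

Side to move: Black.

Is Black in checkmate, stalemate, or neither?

Black to move; black king on a6.
In check: yes, from the white rook on d6.
Legal moves for Black: Kb7, Ka7, Kb5.
Black is in check but has 3 legal moves → neither.

neither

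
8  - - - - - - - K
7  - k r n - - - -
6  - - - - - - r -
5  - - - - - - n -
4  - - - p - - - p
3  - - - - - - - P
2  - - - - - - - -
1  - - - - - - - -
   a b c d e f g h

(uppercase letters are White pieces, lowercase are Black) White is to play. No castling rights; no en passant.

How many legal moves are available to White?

White to move; king on h8.
In check: no.
Legal moves: none.
Count: 0.

0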